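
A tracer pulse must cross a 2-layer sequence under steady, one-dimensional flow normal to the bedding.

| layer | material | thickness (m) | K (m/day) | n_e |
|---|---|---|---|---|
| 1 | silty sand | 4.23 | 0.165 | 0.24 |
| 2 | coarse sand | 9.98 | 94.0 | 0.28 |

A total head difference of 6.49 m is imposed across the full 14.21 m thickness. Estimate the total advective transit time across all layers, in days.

15.1

With flow normal to the layers, continuity requires the same specific discharge q through every layer.
Σ(b_i/K_i) = 4.23/0.165 + 9.98/94.0 = 25.74 d.
q = Δh / Σ(b_i/K_i) = 6.49 / 25.74 = 0.2521 m/day.
In each layer the seepage velocity is v_i = q/n_i, so the layer transit time is t_i = b_i·n_i / q:
  layer 1 (silty sand): t_1 = 4.23 × 0.24 / 0.2521 = 4.027 d
  layer 2 (coarse sand): t_2 = 9.98 × 0.28 / 0.2521 = 11.08 d
Total t = Σ t_i = 15.11 days.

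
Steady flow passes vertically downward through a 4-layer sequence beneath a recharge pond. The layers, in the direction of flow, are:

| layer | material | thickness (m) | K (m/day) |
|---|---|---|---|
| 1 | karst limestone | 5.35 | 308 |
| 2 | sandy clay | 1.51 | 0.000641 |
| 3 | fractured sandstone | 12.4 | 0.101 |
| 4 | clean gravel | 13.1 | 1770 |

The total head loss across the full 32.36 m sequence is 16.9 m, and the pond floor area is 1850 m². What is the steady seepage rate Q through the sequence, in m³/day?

12.6

Flow is perpendicular to layering, so the layers act in series and the equivalent K is the thickness-weighted harmonic mean.
Total thickness L = 5.35 + 1.51 + 12.4 + 13.1 = 32.36 m.
Σ(b_i/K_i) = 5.35/308 + 1.51/0.000641 + 12.4/0.101 + 13.1/1770 = 2478 d.
K_eq = L / Σ(b_i/K_i) = 32.36 / 2478 = 0.01306 m/day.
Q = K_eq · A · (Δh/L) = 0.01306 × 1850 × (16.9/32.36) = 12.61 m³/day.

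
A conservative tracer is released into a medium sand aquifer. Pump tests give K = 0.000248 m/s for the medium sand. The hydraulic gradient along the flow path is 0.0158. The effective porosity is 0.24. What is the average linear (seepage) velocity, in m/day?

1.41

Convert K: 0.000248 m/s × 86400 = 21.43 m/day.
Hydraulic gradient i = 0.0158.
Darcy flux q = K · i = 21.43 × 0.01580 = 0.3385 m/day.
Seepage velocity v = q / n_e = 0.3385 / 0.24 = 1.411 m/day.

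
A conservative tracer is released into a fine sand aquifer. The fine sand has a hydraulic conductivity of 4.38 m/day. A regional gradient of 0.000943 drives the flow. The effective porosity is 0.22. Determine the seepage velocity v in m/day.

0.0188

Hydraulic gradient i = 0.000943.
Darcy flux q = K · i = 4.380 × 0.0009430 = 0.004130 m/day.
Seepage velocity v = q / n_e = 0.004130 / 0.22 = 0.01877 m/day.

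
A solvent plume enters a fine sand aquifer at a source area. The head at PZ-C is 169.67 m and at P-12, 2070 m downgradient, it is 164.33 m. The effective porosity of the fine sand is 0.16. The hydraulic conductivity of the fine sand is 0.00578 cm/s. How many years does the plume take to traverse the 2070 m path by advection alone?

70.4

Convert K: 0.00578 cm/s × 864 = 4.994 m/day.
Hydraulic gradient i = (169.67 − 164.33) / 2070 = 5.34 / 2070 = 0.002580.
Darcy flux q = K · i = 4.994 × 0.002580 = 0.01288 m/day.
Seepage velocity v = q / n_e = 0.01288 / 0.16 = 0.08052 m/day.
Travel time t = L / v = 2070 / 0.08052 = 25709 days = 70.39 years.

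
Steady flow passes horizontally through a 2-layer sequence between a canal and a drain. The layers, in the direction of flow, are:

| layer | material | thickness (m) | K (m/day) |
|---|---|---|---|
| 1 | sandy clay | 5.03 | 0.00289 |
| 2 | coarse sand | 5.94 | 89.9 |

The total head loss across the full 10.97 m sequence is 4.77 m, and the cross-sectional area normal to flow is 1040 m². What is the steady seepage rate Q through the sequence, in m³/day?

2.85

Flow is perpendicular to layering, so the layers act in series and the equivalent K is the thickness-weighted harmonic mean.
Total thickness L = 5.03 + 5.94 = 10.97 m.
Σ(b_i/K_i) = 5.03/0.00289 + 5.94/89.9 = 1741 d.
K_eq = L / Σ(b_i/K_i) = 10.97 / 1741 = 0.006303 m/day.
Q = K_eq · A · (Δh/L) = 0.006303 × 1040 × (4.77/10.97) = 2.850 m³/day.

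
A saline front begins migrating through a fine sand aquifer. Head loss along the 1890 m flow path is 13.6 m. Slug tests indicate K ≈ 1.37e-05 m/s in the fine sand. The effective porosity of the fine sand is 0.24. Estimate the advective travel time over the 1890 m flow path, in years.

Convert K: 1.37e-05 m/s × 86400 = 1.184 m/day.
Hydraulic gradient i = Δh / L = 13.6 / 1890 = 0.007196.
Darcy flux q = K · i = 1.184 × 0.007196 = 0.008517 m/day.
Seepage velocity v = q / n_e = 0.008517 / 0.24 = 0.03549 m/day.
Travel time t = L / v = 1890 / 0.03549 = 53255 days = 145.8 years.

146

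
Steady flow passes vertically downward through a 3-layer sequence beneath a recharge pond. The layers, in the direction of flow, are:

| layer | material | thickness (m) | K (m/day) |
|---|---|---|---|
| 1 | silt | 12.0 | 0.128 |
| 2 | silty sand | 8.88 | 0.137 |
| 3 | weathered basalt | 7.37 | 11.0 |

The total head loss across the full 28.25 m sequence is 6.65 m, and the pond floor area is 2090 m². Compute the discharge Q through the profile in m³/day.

Flow is perpendicular to layering, so the layers act in series and the equivalent K is the thickness-weighted harmonic mean.
Total thickness L = 12.0 + 8.88 + 7.37 = 28.25 m.
Σ(b_i/K_i) = 12.0/0.128 + 8.88/0.137 + 7.37/11.0 = 159.2 d.
K_eq = L / Σ(b_i/K_i) = 28.25 / 159.2 = 0.1774 m/day.
Q = K_eq · A · (Δh/L) = 0.1774 × 2090 × (6.65/28.25) = 87.28 m³/day.

87.3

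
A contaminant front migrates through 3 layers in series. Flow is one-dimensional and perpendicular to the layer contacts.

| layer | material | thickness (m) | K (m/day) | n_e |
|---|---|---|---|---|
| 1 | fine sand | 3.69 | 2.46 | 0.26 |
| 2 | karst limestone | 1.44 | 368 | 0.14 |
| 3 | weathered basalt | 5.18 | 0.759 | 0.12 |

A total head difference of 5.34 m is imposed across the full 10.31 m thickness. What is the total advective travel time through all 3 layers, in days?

With flow normal to the layers, continuity requires the same specific discharge q through every layer.
Σ(b_i/K_i) = 3.69/2.46 + 1.44/368 + 5.18/0.759 = 8.329 d.
q = Δh / Σ(b_i/K_i) = 5.34 / 8.329 = 0.6412 m/day.
In each layer the seepage velocity is v_i = q/n_i, so the layer transit time is t_i = b_i·n_i / q:
  layer 1 (fine sand): t_1 = 3.69 × 0.26 / 0.6412 = 1.496 d
  layer 2 (karst limestone): t_2 = 1.44 × 0.14 / 0.6412 = 0.3144 d
  layer 3 (weathered basalt): t_3 = 5.18 × 0.12 / 0.6412 = 0.9695 d
Total t = Σ t_i = 2.780 days.

2.78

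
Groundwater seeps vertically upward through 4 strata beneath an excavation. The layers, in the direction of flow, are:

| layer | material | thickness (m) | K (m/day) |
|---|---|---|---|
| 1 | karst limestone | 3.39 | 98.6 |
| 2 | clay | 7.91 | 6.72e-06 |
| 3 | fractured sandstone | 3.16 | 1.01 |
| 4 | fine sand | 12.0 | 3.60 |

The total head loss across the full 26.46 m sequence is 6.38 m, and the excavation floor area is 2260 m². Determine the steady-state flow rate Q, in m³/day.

0.0122

Flow is perpendicular to layering, so the layers act in series and the equivalent K is the thickness-weighted harmonic mean.
Total thickness L = 3.39 + 7.91 + 3.16 + 12.0 = 26.46 m.
Σ(b_i/K_i) = 3.39/98.6 + 7.91/6.72e-06 + 3.16/1.01 + 12.0/3.60 = 1.177e+06 d.
K_eq = L / Σ(b_i/K_i) = 26.46 / 1.177e+06 = 2.248e-05 m/day.
Q = K_eq · A · (Δh/L) = 2.248e-05 × 2260 × (6.38/26.46) = 0.01225 m³/day.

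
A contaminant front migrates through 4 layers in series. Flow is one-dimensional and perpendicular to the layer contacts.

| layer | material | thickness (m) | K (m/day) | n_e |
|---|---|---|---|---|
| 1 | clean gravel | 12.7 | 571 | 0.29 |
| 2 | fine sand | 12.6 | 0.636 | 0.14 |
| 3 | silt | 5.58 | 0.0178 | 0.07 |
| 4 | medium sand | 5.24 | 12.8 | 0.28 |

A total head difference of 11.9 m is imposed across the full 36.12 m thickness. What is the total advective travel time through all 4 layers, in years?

With flow normal to the layers, continuity requires the same specific discharge q through every layer.
Σ(b_i/K_i) = 12.7/571 + 12.6/0.636 + 5.58/0.0178 + 5.24/12.8 = 333.7 d.
q = Δh / Σ(b_i/K_i) = 11.9 / 333.7 = 0.03566 m/day.
In each layer the seepage velocity is v_i = q/n_i, so the layer transit time is t_i = b_i·n_i / q:
  layer 1 (clean gravel): t_1 = 12.7 × 0.29 / 0.03566 = 103.3 d
  layer 2 (fine sand): t_2 = 12.6 × 0.14 / 0.03566 = 49.47 d
  layer 3 (silt): t_3 = 5.58 × 0.07 / 0.03566 = 10.95 d
  layer 4 (medium sand): t_4 = 5.24 × 0.28 / 0.03566 = 41.15 d
Total t = Σ t_i = 204.9 days = 0.5609 years.

0.561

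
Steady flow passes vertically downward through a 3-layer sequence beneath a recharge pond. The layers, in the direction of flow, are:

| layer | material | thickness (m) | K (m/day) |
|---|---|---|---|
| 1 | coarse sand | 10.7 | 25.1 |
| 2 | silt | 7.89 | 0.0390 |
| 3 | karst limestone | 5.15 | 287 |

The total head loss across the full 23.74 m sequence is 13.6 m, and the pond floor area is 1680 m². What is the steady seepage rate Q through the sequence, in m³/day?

113

Flow is perpendicular to layering, so the layers act in series and the equivalent K is the thickness-weighted harmonic mean.
Total thickness L = 10.7 + 7.89 + 5.15 = 23.74 m.
Σ(b_i/K_i) = 10.7/25.1 + 7.89/0.0390 + 5.15/287 = 202.8 d.
K_eq = L / Σ(b_i/K_i) = 23.74 / 202.8 = 0.1171 m/day.
Q = K_eq · A · (Δh/L) = 0.1171 × 1680 × (13.6/23.74) = 112.7 m³/day.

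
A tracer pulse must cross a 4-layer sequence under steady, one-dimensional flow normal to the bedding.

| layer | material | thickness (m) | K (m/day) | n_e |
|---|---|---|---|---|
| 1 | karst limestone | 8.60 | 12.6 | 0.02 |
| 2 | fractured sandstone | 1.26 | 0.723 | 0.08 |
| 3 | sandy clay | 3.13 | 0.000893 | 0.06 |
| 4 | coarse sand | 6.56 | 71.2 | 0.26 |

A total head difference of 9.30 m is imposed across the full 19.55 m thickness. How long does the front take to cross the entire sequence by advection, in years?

With flow normal to the layers, continuity requires the same specific discharge q through every layer.
Σ(b_i/K_i) = 8.60/12.6 + 1.26/0.723 + 3.13/0.000893 + 6.56/71.2 = 3508 d.
q = Δh / Σ(b_i/K_i) = 9.30 / 3508 = 0.002651 m/day.
In each layer the seepage velocity is v_i = q/n_i, so the layer transit time is t_i = b_i·n_i / q:
  layer 1 (karst limestone): t_1 = 8.60 × 0.02 / 0.002651 = 64.87 d
  layer 2 (fractured sandstone): t_2 = 1.26 × 0.08 / 0.002651 = 38.02 d
  layer 3 (sandy clay): t_3 = 3.13 × 0.06 / 0.002651 = 70.83 d
  layer 4 (coarse sand): t_4 = 6.56 × 0.26 / 0.002651 = 643.3 d
Total t = Σ t_i = 817.0 days = 2.237 years.

2.24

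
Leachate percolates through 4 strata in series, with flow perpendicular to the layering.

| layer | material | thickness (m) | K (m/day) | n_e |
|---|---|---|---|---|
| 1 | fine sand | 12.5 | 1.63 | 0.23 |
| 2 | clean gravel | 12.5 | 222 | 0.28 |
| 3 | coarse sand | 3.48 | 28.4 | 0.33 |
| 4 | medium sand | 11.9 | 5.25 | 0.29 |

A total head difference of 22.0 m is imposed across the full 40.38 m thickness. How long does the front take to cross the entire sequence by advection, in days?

5.05

With flow normal to the layers, continuity requires the same specific discharge q through every layer.
Σ(b_i/K_i) = 12.5/1.63 + 12.5/222 + 3.48/28.4 + 11.9/5.25 = 10.11 d.
q = Δh / Σ(b_i/K_i) = 22.0 / 10.11 = 2.175 m/day.
In each layer the seepage velocity is v_i = q/n_i, so the layer transit time is t_i = b_i·n_i / q:
  layer 1 (fine sand): t_1 = 12.5 × 0.23 / 2.175 = 1.322 d
  layer 2 (clean gravel): t_2 = 12.5 × 0.28 / 2.175 = 1.609 d
  layer 3 (coarse sand): t_3 = 3.48 × 0.33 / 2.175 = 0.5280 d
  layer 4 (medium sand): t_4 = 11.9 × 0.29 / 2.175 = 1.587 d
Total t = Σ t_i = 5.045 days.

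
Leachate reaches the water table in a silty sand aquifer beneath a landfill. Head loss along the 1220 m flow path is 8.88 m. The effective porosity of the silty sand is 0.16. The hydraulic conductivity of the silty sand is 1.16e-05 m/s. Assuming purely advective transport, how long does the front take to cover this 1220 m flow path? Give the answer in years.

Convert K: 1.16e-05 m/s × 86400 = 1.002 m/day.
Hydraulic gradient i = Δh / L = 8.88 / 1220 = 0.007279.
Darcy flux q = K · i = 1.002 × 0.007279 = 0.007295 m/day.
Seepage velocity v = q / n_e = 0.007295 / 0.16 = 0.04559 m/day.
Travel time t = L / v = 1220 / 0.04559 = 26758 days = 73.26 years.

73.3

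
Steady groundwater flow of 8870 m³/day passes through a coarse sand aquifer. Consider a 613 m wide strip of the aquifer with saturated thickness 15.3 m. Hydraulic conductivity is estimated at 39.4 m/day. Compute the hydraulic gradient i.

Cross-sectional area A = 613 × 15.3 = 9379 m².
From Q = K·A·i, i = Q / (K·A) = 8870 / (39.40 × 9379) = 0.02400.

0.0240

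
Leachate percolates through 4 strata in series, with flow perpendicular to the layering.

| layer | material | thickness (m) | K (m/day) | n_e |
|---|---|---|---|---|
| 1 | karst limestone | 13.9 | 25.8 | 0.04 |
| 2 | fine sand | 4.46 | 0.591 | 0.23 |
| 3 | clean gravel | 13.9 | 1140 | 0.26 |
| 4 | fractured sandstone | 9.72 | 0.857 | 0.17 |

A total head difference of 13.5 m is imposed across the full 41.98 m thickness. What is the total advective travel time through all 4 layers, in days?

9.86

With flow normal to the layers, continuity requires the same specific discharge q through every layer.
Σ(b_i/K_i) = 13.9/25.8 + 4.46/0.591 + 13.9/1140 + 9.72/0.857 = 19.44 d.
q = Δh / Σ(b_i/K_i) = 13.5 / 19.44 = 0.6945 m/day.
In each layer the seepage velocity is v_i = q/n_i, so the layer transit time is t_i = b_i·n_i / q:
  layer 1 (karst limestone): t_1 = 13.9 × 0.04 / 0.6945 = 0.8006 d
  layer 2 (fine sand): t_2 = 4.46 × 0.23 / 0.6945 = 1.477 d
  layer 3 (clean gravel): t_3 = 13.9 × 0.26 / 0.6945 = 5.204 d
  layer 4 (fractured sandstone): t_4 = 9.72 × 0.17 / 0.6945 = 2.379 d
Total t = Σ t_i = 9.861 days.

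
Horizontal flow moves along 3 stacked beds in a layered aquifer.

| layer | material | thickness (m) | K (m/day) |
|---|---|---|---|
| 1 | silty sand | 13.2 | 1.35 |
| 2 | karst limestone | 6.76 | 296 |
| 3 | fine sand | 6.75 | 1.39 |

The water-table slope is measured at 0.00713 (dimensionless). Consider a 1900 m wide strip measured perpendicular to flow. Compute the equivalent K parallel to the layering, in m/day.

75.9

Flow is parallel to layering, so each bed carries its own Darcy discharge and the transmissivities add.
Σ(K_i·b_i) = 1.35×13.2 + 296×6.76 + 1.39×6.75 = 2028 m²/day.
Total thickness b = 26.71 m, so K_eq = Σ(K_i·b_i)/b = 75.93 m/day.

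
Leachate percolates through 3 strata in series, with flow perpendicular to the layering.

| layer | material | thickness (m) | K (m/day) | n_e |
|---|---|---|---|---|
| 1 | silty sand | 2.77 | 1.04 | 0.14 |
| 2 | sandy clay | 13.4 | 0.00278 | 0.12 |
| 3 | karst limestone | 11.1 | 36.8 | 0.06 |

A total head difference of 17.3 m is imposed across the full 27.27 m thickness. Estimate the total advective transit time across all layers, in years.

2.03

With flow normal to the layers, continuity requires the same specific discharge q through every layer.
Σ(b_i/K_i) = 2.77/1.04 + 13.4/0.00278 + 11.1/36.8 = 4823 d.
q = Δh / Σ(b_i/K_i) = 17.3 / 4823 = 0.003587 m/day.
In each layer the seepage velocity is v_i = q/n_i, so the layer transit time is t_i = b_i·n_i / q:
  layer 1 (silty sand): t_1 = 2.77 × 0.14 / 0.003587 = 108.1 d
  layer 2 (sandy clay): t_2 = 13.4 × 0.12 / 0.003587 = 448.3 d
  layer 3 (karst limestone): t_3 = 11.1 × 0.06 / 0.003587 = 185.7 d
Total t = Σ t_i = 742.1 days = 2.032 years.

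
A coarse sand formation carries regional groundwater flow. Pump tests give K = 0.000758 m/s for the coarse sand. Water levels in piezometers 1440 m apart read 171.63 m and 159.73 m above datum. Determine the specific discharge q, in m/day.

0.541

Convert K: 0.000758 m/s × 86400 = 65.49 m/day.
Hydraulic gradient i = (171.63 − 159.73) / 1440 = 11.9 / 1440 = 0.008264.
Specific discharge q = K · i = 65.49 × 0.008264 = 0.5412 m/day.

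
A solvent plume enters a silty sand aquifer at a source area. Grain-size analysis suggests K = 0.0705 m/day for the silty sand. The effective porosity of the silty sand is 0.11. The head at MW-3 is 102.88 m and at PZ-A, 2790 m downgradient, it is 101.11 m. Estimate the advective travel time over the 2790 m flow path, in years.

18800

Hydraulic gradient i = (102.88 − 101.11) / 2790 = 1.77 / 2790 = 0.0006344.
Darcy flux q = K · i = 0.07050 × 0.0006344 = 4.473e-05 m/day.
Seepage velocity v = q / n_e = 4.473e-05 / 0.11 = 0.0004066 m/day.
Travel time t = L / v = 2790 / 0.0004066 = 6.862e+06 days = 18787 years.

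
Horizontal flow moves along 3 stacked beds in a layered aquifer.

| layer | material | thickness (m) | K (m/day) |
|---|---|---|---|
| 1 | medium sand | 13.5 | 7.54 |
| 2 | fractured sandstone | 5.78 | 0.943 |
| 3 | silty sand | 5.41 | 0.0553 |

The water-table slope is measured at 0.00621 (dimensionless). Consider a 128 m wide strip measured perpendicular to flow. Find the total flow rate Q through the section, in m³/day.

85.5

Flow is parallel to layering, so each bed carries its own Darcy discharge and the transmissivities add.
Σ(K_i·b_i) = 7.54×13.5 + 0.943×5.78 + 0.0553×5.41 = 107.5 m²/day.
Hydraulic gradient i = 0.00621.
Q = Σ(K_i·b_i) · W · i = 107.5 × 128 × 0.006210 = 85.48 m³/day.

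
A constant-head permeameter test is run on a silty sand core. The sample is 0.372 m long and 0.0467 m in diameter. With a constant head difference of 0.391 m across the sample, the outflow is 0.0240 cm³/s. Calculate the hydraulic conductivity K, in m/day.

1.15

Cross-sectional area A = π·(d/2)² = π × (0.0467/2)² = 0.001713 m².
Convert discharge: 0.0240 cm³/s = 2.400e-08 m³/s.
Darcy's law rearranged: K = Q·L / (A·Δh) = 2.400e-08 × 0.372 / (0.001713 × 0.391) = 1.333e-05 m/s = 1.152 m/day.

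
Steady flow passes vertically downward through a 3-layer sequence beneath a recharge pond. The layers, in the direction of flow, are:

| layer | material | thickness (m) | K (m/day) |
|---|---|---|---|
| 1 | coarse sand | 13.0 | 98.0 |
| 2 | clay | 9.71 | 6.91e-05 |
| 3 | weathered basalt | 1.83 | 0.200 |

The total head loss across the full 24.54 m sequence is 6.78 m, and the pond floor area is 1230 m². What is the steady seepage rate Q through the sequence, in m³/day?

Flow is perpendicular to layering, so the layers act in series and the equivalent K is the thickness-weighted harmonic mean.
Total thickness L = 13.0 + 9.71 + 1.83 = 24.54 m.
Σ(b_i/K_i) = 13.0/98.0 + 9.71/6.91e-05 + 1.83/0.200 = 1.405e+05 d.
K_eq = L / Σ(b_i/K_i) = 24.54 / 1.405e+05 = 0.0001746 m/day.
Q = K_eq · A · (Δh/L) = 0.0001746 × 1230 × (6.78/24.54) = 0.05934 m³/day.

0.0593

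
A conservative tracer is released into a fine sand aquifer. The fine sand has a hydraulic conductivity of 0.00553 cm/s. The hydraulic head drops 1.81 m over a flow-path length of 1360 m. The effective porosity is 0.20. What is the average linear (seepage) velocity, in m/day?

0.0318

Convert K: 0.00553 cm/s × 864 = 4.778 m/day.
Hydraulic gradient i = Δh / L = 1.81 / 1360 = 0.001331.
Darcy flux q = K · i = 4.778 × 0.001331 = 0.006359 m/day.
Seepage velocity v = q / n_e = 0.006359 / 0.20 = 0.03179 m/day.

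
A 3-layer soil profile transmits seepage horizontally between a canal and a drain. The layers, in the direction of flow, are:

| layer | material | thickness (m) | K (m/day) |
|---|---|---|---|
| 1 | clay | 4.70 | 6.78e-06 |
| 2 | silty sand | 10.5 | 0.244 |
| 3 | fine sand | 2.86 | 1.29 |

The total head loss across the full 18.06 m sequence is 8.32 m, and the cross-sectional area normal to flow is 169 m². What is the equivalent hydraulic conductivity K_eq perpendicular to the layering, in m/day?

2.61e-05

Flow is perpendicular to layering, so the layers act in series and the equivalent K is the thickness-weighted harmonic mean.
Total thickness L = 4.70 + 10.5 + 2.86 = 18.06 m.
Σ(b_i/K_i) = 4.70/6.78e-06 + 10.5/0.244 + 2.86/1.29 = 6.933e+05 d.
K_eq = L / Σ(b_i/K_i) = 18.06 / 6.933e+05 = 2.605e-05 m/day.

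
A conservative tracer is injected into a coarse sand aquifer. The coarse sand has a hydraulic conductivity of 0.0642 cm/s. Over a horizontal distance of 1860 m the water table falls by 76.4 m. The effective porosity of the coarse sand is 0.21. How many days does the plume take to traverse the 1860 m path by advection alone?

Convert K: 0.0642 cm/s × 864 = 55.47 m/day.
Hydraulic gradient i = Δh / L = 76.4 / 1860 = 0.04108.
Darcy flux q = K · i = 55.47 × 0.04108 = 2.278 m/day.
Seepage velocity v = q / n_e = 2.278 / 0.21 = 10.85 m/day.
Travel time t = L / v = 1860 / 10.85 = 171.4 days.

171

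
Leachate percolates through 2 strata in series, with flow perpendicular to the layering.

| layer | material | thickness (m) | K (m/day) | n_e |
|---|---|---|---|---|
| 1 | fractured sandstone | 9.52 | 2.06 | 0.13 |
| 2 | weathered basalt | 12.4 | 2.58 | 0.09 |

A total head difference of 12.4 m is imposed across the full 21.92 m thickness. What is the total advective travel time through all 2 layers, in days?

1.79

With flow normal to the layers, continuity requires the same specific discharge q through every layer.
Σ(b_i/K_i) = 9.52/2.06 + 12.4/2.58 = 9.428 d.
q = Δh / Σ(b_i/K_i) = 12.4 / 9.428 = 1.315 m/day.
In each layer the seepage velocity is v_i = q/n_i, so the layer transit time is t_i = b_i·n_i / q:
  layer 1 (fractured sandstone): t_1 = 9.52 × 0.13 / 1.315 = 0.9409 d
  layer 2 (weathered basalt): t_2 = 12.4 × 0.09 / 1.315 = 0.8485 d
Total t = Σ t_i = 1.789 days.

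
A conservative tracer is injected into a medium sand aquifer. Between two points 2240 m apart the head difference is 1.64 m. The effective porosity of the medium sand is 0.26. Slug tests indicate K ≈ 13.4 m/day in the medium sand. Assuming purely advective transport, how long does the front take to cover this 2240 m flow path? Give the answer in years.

163

Hydraulic gradient i = Δh / L = 1.64 / 2240 = 0.0007321.
Darcy flux q = K · i = 13.40 × 0.0007321 = 0.009811 m/day.
Seepage velocity v = q / n_e = 0.009811 / 0.26 = 0.03773 m/day.
Travel time t = L / v = 2240 / 0.03773 = 59364 days = 162.5 years.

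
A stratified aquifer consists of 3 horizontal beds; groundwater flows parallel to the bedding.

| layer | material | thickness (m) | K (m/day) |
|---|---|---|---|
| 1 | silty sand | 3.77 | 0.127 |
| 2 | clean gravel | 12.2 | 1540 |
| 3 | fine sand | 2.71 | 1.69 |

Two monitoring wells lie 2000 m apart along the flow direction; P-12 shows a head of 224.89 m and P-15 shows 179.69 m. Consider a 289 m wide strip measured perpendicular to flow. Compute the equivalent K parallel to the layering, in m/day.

1010

Flow is parallel to layering, so each bed carries its own Darcy discharge and the transmissivities add.
Σ(K_i·b_i) = 0.127×3.77 + 1540×12.2 + 1.69×2.71 = 18793 m²/day.
Total thickness b = 18.68 m, so K_eq = Σ(K_i·b_i)/b = 1006 m/day.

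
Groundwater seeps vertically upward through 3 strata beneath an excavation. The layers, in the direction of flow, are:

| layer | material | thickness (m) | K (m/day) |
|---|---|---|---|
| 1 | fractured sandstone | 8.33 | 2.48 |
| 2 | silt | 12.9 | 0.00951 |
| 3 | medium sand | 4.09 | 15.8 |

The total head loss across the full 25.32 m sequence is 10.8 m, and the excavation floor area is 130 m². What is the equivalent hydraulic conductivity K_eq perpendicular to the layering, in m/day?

Flow is perpendicular to layering, so the layers act in series and the equivalent K is the thickness-weighted harmonic mean.
Total thickness L = 8.33 + 12.9 + 4.09 = 25.32 m.
Σ(b_i/K_i) = 8.33/2.48 + 12.9/0.00951 + 4.09/15.8 = 1360 d.
K_eq = L / Σ(b_i/K_i) = 25.32 / 1360 = 0.01862 m/day.

0.0186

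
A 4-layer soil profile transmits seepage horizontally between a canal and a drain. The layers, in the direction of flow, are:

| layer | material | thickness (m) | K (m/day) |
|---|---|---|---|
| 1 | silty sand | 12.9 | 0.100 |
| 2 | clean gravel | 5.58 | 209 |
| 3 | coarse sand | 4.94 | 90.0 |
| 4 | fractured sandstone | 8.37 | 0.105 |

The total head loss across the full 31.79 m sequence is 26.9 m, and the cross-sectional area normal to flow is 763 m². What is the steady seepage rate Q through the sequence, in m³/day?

Flow is perpendicular to layering, so the layers act in series and the equivalent K is the thickness-weighted harmonic mean.
Total thickness L = 12.9 + 5.58 + 4.94 + 8.37 = 31.79 m.
Σ(b_i/K_i) = 12.9/0.100 + 5.58/209 + 4.94/90.0 + 8.37/0.105 = 208.8 d.
K_eq = L / Σ(b_i/K_i) = 31.79 / 208.8 = 0.1523 m/day.
Q = K_eq · A · (Δh/L) = 0.1523 × 763 × (26.9/31.79) = 98.30 m³/day.

98.3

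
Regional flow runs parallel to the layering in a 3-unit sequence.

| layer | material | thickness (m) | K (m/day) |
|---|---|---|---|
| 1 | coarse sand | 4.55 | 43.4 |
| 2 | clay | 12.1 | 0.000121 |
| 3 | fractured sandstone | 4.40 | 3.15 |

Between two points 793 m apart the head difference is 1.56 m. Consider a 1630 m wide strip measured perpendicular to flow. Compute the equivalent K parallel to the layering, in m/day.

Flow is parallel to layering, so each bed carries its own Darcy discharge and the transmissivities add.
Σ(K_i·b_i) = 43.4×4.55 + 0.000121×12.1 + 3.15×4.40 = 211.3 m²/day.
Total thickness b = 21.05 m, so K_eq = Σ(K_i·b_i)/b = 10.04 m/day.

10.0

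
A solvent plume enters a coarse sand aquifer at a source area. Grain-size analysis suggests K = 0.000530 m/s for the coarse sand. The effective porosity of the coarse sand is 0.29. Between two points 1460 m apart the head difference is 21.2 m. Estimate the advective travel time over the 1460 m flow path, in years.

Convert K: 0.000530 m/s × 86400 = 45.79 m/day.
Hydraulic gradient i = Δh / L = 21.2 / 1460 = 0.01452.
Darcy flux q = K · i = 45.79 × 0.01452 = 0.6649 m/day.
Seepage velocity v = q / n_e = 0.6649 / 0.29 = 2.293 m/day.
Travel time t = L / v = 1460 / 2.293 = 636.8 days = 1.743 years.

1.74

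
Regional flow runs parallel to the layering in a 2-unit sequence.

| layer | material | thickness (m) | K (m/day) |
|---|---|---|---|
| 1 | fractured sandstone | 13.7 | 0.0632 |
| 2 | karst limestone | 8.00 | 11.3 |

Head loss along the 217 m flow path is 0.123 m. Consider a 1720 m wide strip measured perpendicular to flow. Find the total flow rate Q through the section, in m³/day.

89.0

Flow is parallel to layering, so each bed carries its own Darcy discharge and the transmissivities add.
Σ(K_i·b_i) = 0.0632×13.7 + 11.3×8.00 = 91.27 m²/day.
Hydraulic gradient i = Δh / L = 0.123 / 217 = 0.0005668.
Q = Σ(K_i·b_i) · W · i = 91.27 × 1720 × 0.0005668 = 88.98 m³/day.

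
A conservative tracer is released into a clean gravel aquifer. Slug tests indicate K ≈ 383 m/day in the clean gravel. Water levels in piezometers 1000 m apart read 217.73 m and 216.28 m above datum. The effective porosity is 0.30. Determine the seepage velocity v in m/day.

1.85

Hydraulic gradient i = (217.73 − 216.28) / 1000 = 1.45 / 1000 = 0.001450.
Darcy flux q = K · i = 383.0 × 0.001450 = 0.5554 m/day.
Seepage velocity v = q / n_e = 0.5554 / 0.30 = 1.851 m/day.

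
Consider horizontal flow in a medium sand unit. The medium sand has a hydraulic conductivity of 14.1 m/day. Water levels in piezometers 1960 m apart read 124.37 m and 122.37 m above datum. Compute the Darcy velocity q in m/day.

Hydraulic gradient i = (124.37 − 122.37) / 1960 = 2 / 1960 = 0.001020.
Specific discharge q = K · i = 14.10 × 0.001020 = 0.01439 m/day.

0.0144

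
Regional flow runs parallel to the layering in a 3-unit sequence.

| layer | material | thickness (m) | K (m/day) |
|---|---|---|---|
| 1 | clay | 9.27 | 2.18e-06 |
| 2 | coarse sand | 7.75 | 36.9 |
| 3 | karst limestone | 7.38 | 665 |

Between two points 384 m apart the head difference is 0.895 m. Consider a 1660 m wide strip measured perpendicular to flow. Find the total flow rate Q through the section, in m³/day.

Flow is parallel to layering, so each bed carries its own Darcy discharge and the transmissivities add.
Σ(K_i·b_i) = 2.18e-06×9.27 + 36.9×7.75 + 665×7.38 = 5194 m²/day.
Hydraulic gradient i = Δh / L = 0.895 / 384 = 0.002331.
Q = Σ(K_i·b_i) · W · i = 5194 × 1660 × 0.002331 = 20094 m³/day.

20100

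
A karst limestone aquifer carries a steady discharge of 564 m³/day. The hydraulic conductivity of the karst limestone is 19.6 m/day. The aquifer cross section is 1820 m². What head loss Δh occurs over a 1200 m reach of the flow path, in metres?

From Q = K·A·i, i = Q / (K·A) = 564 / (19.60 × 1820) = 0.01581.
Head loss Δh = i · L = 0.01581 × 1200 = 18.97 m.

19.0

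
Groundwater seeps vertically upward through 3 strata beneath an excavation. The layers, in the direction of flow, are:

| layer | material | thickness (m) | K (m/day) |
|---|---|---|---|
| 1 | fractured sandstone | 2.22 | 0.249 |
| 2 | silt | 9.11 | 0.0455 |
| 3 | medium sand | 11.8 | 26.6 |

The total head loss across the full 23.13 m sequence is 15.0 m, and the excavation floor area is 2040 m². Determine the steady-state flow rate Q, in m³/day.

146

Flow is perpendicular to layering, so the layers act in series and the equivalent K is the thickness-weighted harmonic mean.
Total thickness L = 2.22 + 9.11 + 11.8 = 23.13 m.
Σ(b_i/K_i) = 2.22/0.249 + 9.11/0.0455 + 11.8/26.6 = 209.6 d.
K_eq = L / Σ(b_i/K_i) = 23.13 / 209.6 = 0.1104 m/day.
Q = K_eq · A · (Δh/L) = 0.1104 × 2040 × (15.0/23.13) = 146.0 m³/day.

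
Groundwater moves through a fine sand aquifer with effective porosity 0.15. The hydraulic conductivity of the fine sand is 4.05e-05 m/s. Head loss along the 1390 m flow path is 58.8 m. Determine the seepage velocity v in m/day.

0.987

Convert K: 4.05e-05 m/s × 86400 = 3.499 m/day.
Hydraulic gradient i = Δh / L = 58.8 / 1390 = 0.04230.
Darcy flux q = K · i = 3.499 × 0.04230 = 0.1480 m/day.
Seepage velocity v = q / n_e = 0.1480 / 0.15 = 0.9868 m/day.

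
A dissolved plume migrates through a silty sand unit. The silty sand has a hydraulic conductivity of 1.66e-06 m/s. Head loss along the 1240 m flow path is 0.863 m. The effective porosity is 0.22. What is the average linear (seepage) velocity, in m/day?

0.000454

Convert K: 1.66e-06 m/s × 86400 = 0.1434 m/day.
Hydraulic gradient i = Δh / L = 0.863 / 1240 = 0.0006960.
Darcy flux q = K · i = 0.1434 × 0.0006960 = 9.982e-05 m/day.
Seepage velocity v = q / n_e = 9.982e-05 / 0.22 = 0.0004537 m/day.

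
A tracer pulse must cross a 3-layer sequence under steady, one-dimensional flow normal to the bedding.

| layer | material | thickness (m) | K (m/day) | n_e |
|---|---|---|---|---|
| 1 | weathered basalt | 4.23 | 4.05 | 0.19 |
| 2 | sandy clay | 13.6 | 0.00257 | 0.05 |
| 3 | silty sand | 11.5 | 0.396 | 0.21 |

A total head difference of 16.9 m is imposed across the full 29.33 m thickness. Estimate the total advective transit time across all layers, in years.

3.36

With flow normal to the layers, continuity requires the same specific discharge q through every layer.
Σ(b_i/K_i) = 4.23/4.05 + 13.6/0.00257 + 11.5/0.396 = 5322 d.
q = Δh / Σ(b_i/K_i) = 16.9 / 5322 = 0.003176 m/day.
In each layer the seepage velocity is v_i = q/n_i, so the layer transit time is t_i = b_i·n_i / q:
  layer 1 (weathered basalt): t_1 = 4.23 × 0.19 / 0.003176 = 253.1 d
  layer 2 (sandy clay): t_2 = 13.6 × 0.05 / 0.003176 = 214.1 d
  layer 3 (silty sand): t_3 = 11.5 × 0.21 / 0.003176 = 760.5 d
Total t = Σ t_i = 1228 days = 3.361 years.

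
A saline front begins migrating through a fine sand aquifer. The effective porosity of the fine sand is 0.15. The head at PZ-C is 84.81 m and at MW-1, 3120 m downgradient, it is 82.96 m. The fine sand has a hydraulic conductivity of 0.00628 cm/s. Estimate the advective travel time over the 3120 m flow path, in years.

398

Convert K: 0.00628 cm/s × 864 = 5.426 m/day.
Hydraulic gradient i = (84.81 − 82.96) / 3120 = 1.85 / 3120 = 0.0005929.
Darcy flux q = K · i = 5.426 × 0.0005929 = 0.003217 m/day.
Seepage velocity v = q / n_e = 0.003217 / 0.15 = 0.02145 m/day.
Travel time t = L / v = 3120 / 0.02145 = 1.455e+05 days = 398.3 years.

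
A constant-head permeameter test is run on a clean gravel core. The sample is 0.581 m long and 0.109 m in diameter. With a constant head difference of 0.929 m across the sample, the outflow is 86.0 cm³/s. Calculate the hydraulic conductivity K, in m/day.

498

Cross-sectional area A = π·(d/2)² = π × (0.109/2)² = 0.009331 m².
Convert discharge: 86.0 cm³/s = 8.600e-05 m³/s.
Darcy's law rearranged: K = Q·L / (A·Δh) = 8.600e-05 × 0.581 / (0.009331 × 0.929) = 0.005764 m/s = 498.0 m/day.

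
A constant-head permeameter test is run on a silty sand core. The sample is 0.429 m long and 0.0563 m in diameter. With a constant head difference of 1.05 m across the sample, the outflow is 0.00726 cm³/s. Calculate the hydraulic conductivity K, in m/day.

0.103

Cross-sectional area A = π·(d/2)² = π × (0.0563/2)² = 0.002489 m².
Convert discharge: 0.00726 cm³/s = 7.260e-09 m³/s.
Darcy's law rearranged: K = Q·L / (A·Δh) = 7.260e-09 × 0.429 / (0.002489 × 1.05) = 1.192e-06 m/s = 0.1029 m/day.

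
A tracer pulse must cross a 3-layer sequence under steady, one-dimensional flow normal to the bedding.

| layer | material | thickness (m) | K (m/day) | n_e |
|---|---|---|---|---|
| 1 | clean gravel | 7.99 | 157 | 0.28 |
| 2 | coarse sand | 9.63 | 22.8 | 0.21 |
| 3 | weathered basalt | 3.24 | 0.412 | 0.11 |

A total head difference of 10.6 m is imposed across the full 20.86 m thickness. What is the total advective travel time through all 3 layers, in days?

With flow normal to the layers, continuity requires the same specific discharge q through every layer.
Σ(b_i/K_i) = 7.99/157 + 9.63/22.8 + 3.24/0.412 = 8.337 d.
q = Δh / Σ(b_i/K_i) = 10.6 / 8.337 = 1.271 m/day.
In each layer the seepage velocity is v_i = q/n_i, so the layer transit time is t_i = b_i·n_i / q:
  layer 1 (clean gravel): t_1 = 7.99 × 0.28 / 1.271 = 1.760 d
  layer 2 (coarse sand): t_2 = 9.63 × 0.21 / 1.271 = 1.591 d
  layer 3 (weathered basalt): t_3 = 3.24 × 0.11 / 1.271 = 0.2803 d
Total t = Σ t_i = 3.631 days.

3.63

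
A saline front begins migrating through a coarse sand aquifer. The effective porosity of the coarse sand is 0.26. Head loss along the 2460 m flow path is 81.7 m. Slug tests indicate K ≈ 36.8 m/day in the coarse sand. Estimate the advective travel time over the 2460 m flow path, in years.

1.43

Hydraulic gradient i = Δh / L = 81.7 / 2460 = 0.03321.
Darcy flux q = K · i = 36.80 × 0.03321 = 1.222 m/day.
Seepage velocity v = q / n_e = 1.222 / 0.26 = 4.701 m/day.
Travel time t = L / v = 2460 / 4.701 = 523.3 days = 1.433 years.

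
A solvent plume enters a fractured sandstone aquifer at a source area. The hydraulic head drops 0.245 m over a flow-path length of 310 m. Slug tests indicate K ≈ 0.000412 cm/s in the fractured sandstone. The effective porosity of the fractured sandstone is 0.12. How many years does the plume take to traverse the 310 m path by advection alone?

Convert K: 0.000412 cm/s × 864 = 0.3560 m/day.
Hydraulic gradient i = Δh / L = 0.245 / 310 = 0.0007903.
Darcy flux q = K · i = 0.3560 × 0.0007903 = 0.0002813 m/day.
Seepage velocity v = q / n_e = 0.0002813 / 0.12 = 0.002344 m/day.
Travel time t = L / v = 310 / 0.002344 = 1.322e+05 days = 362.0 years.

362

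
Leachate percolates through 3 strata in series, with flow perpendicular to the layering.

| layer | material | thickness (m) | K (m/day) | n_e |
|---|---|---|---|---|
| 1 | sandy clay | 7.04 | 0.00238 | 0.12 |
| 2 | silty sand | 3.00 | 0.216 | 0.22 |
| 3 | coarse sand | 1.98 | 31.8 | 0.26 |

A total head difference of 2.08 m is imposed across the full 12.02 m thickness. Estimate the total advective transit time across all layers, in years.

With flow normal to the layers, continuity requires the same specific discharge q through every layer.
Σ(b_i/K_i) = 7.04/0.00238 + 3.00/0.216 + 1.98/31.8 = 2972 d.
q = Δh / Σ(b_i/K_i) = 2.08 / 2972 = 0.0006999 m/day.
In each layer the seepage velocity is v_i = q/n_i, so the layer transit time is t_i = b_i·n_i / q:
  layer 1 (sandy clay): t_1 = 7.04 × 0.12 / 0.0006999 = 1207 d
  layer 2 (silty sand): t_2 = 3.00 × 0.22 / 0.0006999 = 943.0 d
  layer 3 (coarse sand): t_3 = 1.98 × 0.26 / 0.0006999 = 735.6 d
Total t = Σ t_i = 2886 days = 7.900 years.

7.90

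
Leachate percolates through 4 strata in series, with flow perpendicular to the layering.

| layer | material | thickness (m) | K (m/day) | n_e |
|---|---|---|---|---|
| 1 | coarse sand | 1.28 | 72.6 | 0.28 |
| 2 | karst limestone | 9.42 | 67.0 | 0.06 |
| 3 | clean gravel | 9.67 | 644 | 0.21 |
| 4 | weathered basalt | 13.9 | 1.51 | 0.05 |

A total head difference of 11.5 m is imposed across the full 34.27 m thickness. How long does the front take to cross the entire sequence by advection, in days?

With flow normal to the layers, continuity requires the same specific discharge q through every layer.
Σ(b_i/K_i) = 1.28/72.6 + 9.42/67.0 + 9.67/644 + 13.9/1.51 = 9.379 d.
q = Δh / Σ(b_i/K_i) = 11.5 / 9.379 = 1.226 m/day.
In each layer the seepage velocity is v_i = q/n_i, so the layer transit time is t_i = b_i·n_i / q:
  layer 1 (coarse sand): t_1 = 1.28 × 0.28 / 1.226 = 0.2923 d
  layer 2 (karst limestone): t_2 = 9.42 × 0.06 / 1.226 = 0.4609 d
  layer 3 (clean gravel): t_3 = 9.67 × 0.21 / 1.226 = 1.656 d
  layer 4 (weathered basalt): t_4 = 13.9 × 0.05 / 1.226 = 0.5668 d
Total t = Σ t_i = 2.976 days.

2.98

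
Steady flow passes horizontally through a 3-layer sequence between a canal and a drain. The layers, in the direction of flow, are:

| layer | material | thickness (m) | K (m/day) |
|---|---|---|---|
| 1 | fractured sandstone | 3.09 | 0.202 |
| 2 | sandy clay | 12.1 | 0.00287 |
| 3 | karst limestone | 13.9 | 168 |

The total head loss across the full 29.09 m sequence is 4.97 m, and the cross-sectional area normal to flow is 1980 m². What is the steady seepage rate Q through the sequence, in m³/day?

2.33

Flow is perpendicular to layering, so the layers act in series and the equivalent K is the thickness-weighted harmonic mean.
Total thickness L = 3.09 + 12.1 + 13.9 = 29.09 m.
Σ(b_i/K_i) = 3.09/0.202 + 12.1/0.00287 + 13.9/168 = 4231 d.
K_eq = L / Σ(b_i/K_i) = 29.09 / 4231 = 0.006875 m/day.
Q = K_eq · A · (Δh/L) = 0.006875 × 1980 × (4.97/29.09) = 2.326 m³/day.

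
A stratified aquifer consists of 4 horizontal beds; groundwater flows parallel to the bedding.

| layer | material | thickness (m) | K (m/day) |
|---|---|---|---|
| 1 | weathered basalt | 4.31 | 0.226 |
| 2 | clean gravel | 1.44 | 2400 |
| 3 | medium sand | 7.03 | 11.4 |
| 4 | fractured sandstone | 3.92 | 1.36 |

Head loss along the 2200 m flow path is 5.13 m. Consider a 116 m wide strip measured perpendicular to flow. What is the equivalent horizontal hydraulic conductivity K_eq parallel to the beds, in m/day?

Flow is parallel to layering, so each bed carries its own Darcy discharge and the transmissivities add.
Σ(K_i·b_i) = 0.226×4.31 + 2400×1.44 + 11.4×7.03 + 1.36×3.92 = 3542 m²/day.
Total thickness b = 16.70 m, so K_eq = Σ(K_i·b_i)/b = 212.1 m/day.

212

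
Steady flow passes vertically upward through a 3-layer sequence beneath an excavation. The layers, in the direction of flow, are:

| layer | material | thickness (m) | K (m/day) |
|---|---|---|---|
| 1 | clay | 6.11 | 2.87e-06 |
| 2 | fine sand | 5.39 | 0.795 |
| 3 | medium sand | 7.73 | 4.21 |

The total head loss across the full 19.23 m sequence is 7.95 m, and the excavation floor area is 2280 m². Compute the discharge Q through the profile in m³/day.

Flow is perpendicular to layering, so the layers act in series and the equivalent K is the thickness-weighted harmonic mean.
Total thickness L = 6.11 + 5.39 + 7.73 = 19.23 m.
Σ(b_i/K_i) = 6.11/2.87e-06 + 5.39/0.795 + 7.73/4.21 = 2.129e+06 d.
K_eq = L / Σ(b_i/K_i) = 19.23 / 2.129e+06 = 9.033e-06 m/day.
Q = K_eq · A · (Δh/L) = 9.033e-06 × 2280 × (7.95/19.23) = 0.008514 m³/day.

0.00851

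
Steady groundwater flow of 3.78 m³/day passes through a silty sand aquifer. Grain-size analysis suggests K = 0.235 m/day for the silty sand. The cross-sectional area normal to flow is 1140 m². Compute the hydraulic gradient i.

0.0141

From Q = K·A·i, i = Q / (K·A) = 3.78 / (0.2350 × 1140) = 0.01411.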